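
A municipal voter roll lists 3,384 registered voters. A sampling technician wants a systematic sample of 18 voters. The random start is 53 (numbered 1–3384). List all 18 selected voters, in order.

53, 241, 429, 617, 805, 993, 1181, 1369, 1557, 1745, 1933, 2121, 2309, 2497, 2685, 2873, 3061, 3249

k = N/n = 3384/18 = 188
voter 1: 53
voter 2: 53 + 188 = 241
voter 3: 241 + 188 = 429
voter 4: 429 + 188 = 617
voter 5: 617 + 188 = 805
voter 6: 805 + 188 = 993
voter 7: 993 + 188 = 1181
voter 8: 1181 + 188 = 1369
voter 9: 1369 + 188 = 1557
voter 10: 1557 + 188 = 1745
voter 11: 1745 + 188 = 1933
voter 12: 1933 + 188 = 2121
voter 13: 2121 + 188 = 2309
voter 14: 2309 + 188 = 2497
voter 15: 2497 + 188 = 2685
voter 16: 2685 + 188 = 2873
voter 17: 2873 + 188 = 3061
voter 18: 3061 + 188 = 3249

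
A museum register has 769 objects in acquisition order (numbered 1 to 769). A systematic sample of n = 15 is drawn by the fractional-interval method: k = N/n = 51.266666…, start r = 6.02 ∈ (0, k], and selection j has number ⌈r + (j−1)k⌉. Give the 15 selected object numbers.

j=1: r + 0k = 6.02 → ⌈·⌉ = 7
j=2: r + 1k = 57.286666… → ⌈·⌉ = 58
j=3: r + 2k = 108.553333… → ⌈·⌉ = 109
j=4: r + 3k = 159.82 → ⌈·⌉ = 160
j=5: r + 4k = 211.086666… → ⌈·⌉ = 212
j=6: r + 5k = 262.353333… → ⌈·⌉ = 263
j=7: r + 6k = 313.62 → ⌈·⌉ = 314
j=8: r + 7k = 364.886666… → ⌈·⌉ = 365
j=9: r + 8k = 416.153333… → ⌈·⌉ = 417
j=10: r + 9k = 467.42 → ⌈·⌉ = 468
j=11: r + 10k = 518.686666… → ⌈·⌉ = 519
j=12: r + 11k = 569.953333… → ⌈·⌉ = 570
j=13: r + 12k = 621.22 → ⌈·⌉ = 622
j=14: r + 13k = 672.486666… → ⌈·⌉ = 673
j=15: r + 14k = 723.753333… → ⌈·⌉ = 724

7, 58, 109, 160, 212, 263, 314, 365, 417, 468, 519, 570, 622, 673, 724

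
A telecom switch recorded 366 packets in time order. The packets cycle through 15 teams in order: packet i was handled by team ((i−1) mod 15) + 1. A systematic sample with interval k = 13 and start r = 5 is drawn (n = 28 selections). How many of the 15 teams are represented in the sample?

Consecutive selections differ by k = 13, so their team numbers differ by 13 mod 15 = 13.
gcd(13, 15) = 1, so the sample visits 15/1 = 15 distinct residues mod 15.
Start 5 is team 5; the teams hit are 1, 2, 3, 4, 5, 6, 7, 8, 9, 10, 11, 12, 13, 14, 15.

15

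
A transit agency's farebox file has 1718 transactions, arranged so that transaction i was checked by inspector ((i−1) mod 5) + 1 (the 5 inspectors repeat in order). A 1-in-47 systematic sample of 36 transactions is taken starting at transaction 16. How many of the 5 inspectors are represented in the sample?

Consecutive selections differ by k = 47, so their inspector numbers differ by 47 mod 5 = 2.
gcd(47, 5) = 1, so the sample visits 5/1 = 5 distinct residues mod 5.
Start 16 is inspector 1; the inspectors hit are 1, 2, 3, 4, 5.

5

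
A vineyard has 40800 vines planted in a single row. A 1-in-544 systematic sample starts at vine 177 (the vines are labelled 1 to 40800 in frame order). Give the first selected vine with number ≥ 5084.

5617

k = 544
Steps past start: ⌈(5084 − 177)/544⌉ = ⌈4907/544⌉ = 10
Selected vine: 177 + 10×544 = 5617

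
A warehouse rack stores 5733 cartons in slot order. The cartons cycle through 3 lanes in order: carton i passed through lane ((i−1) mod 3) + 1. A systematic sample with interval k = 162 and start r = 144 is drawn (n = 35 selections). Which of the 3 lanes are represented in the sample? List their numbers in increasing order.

3

Consecutive selections differ by k = 162, so their lane numbers differ by 162 mod 3 = 0.
gcd(162, 3) = 3, so the sample visits 3/3 = 1 distinct residues mod 3.
Start 144 is lane 3; the lanes hit are 3.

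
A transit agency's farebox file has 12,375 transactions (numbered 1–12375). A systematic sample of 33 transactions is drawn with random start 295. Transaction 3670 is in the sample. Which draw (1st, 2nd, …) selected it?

k = 12375/33 = 375
position = (3670 − 295)/375 + 1 = 3375/375 + 1 = 9 + 1 = 10

10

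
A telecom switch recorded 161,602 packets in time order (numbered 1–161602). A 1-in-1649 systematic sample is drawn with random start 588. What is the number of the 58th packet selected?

94581

k = 1649
58th selection = r + (58−1)·k = 588 + 57×1649 = 588 + 93993 = 94581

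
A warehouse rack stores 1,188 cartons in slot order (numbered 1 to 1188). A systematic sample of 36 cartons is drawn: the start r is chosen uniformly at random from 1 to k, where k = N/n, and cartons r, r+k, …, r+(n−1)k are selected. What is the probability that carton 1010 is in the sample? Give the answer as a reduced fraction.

k = 1188/36 = 33.
Carton 1010 is selected iff r ≡ 1010 (mod 33); exactly one such r in {1,…,33}.
Inclusion probability = 1/33.

1/33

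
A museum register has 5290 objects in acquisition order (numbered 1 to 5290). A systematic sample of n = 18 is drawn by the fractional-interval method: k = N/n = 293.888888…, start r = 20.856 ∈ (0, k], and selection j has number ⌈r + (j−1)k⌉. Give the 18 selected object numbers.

j=1: r + 0k = 20.856 → ⌈·⌉ = 21
j=2: r + 1k = 314.744888… → ⌈·⌉ = 315
j=3: r + 2k = 608.633777… → ⌈·⌉ = 609
j=4: r + 3k = 902.522666… → ⌈·⌉ = 903
j=5: r + 4k = 1196.411555… → ⌈·⌉ = 1197
j=6: r + 5k = 1490.300444… → ⌈·⌉ = 1491
j=7: r + 6k = 1784.189333… → ⌈·⌉ = 1785
j=8: r + 7k = 2078.078222… → ⌈·⌉ = 2079
j=9: r + 8k = 2371.967111… → ⌈·⌉ = 2372
j=10: r + 9k = 2665.856 → ⌈·⌉ = 2666
j=11: r + 10k = 2959.744888… → ⌈·⌉ = 2960
j=12: r + 11k = 3253.633777… → ⌈·⌉ = 3254
j=13: r + 12k = 3547.522666… → ⌈·⌉ = 3548
j=14: r + 13k = 3841.411555… → ⌈·⌉ = 3842
j=15: r + 14k = 4135.300444… → ⌈·⌉ = 4136
j=16: r + 15k = 4429.189333… → ⌈·⌉ = 4430
j=17: r + 16k = 4723.078222… → ⌈·⌉ = 4724
j=18: r + 17k = 5016.967111… → ⌈·⌉ = 5017

21, 315, 609, 903, 1197, 1491, 1785, 2079, 2372, 2666, 2960, 3254, 3548, 3842, 4136, 4430, 4724, 5017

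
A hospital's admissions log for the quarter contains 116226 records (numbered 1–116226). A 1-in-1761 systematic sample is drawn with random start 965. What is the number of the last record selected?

115430

k = 1761
66th selection = r + (66−1)·k = 965 + 65×1761 = 965 + 114465 = 115430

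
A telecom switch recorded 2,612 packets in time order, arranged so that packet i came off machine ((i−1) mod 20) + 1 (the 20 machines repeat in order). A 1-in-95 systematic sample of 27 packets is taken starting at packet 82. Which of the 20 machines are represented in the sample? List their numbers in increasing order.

Consecutive selections differ by k = 95, so their machine numbers differ by 95 mod 20 = 15.
gcd(95, 20) = 5, so the sample visits 20/5 = 4 distinct residues mod 20.
Start 82 is machine 2; the machines hit are 2, 7, 12, 17.

2, 7, 12, 17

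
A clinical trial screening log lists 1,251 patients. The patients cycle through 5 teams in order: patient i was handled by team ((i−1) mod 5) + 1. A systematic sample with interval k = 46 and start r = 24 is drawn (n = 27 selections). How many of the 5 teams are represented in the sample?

5

Consecutive selections differ by k = 46, so their team numbers differ by 46 mod 5 = 1.
gcd(46, 5) = 1, so the sample visits 5/1 = 5 distinct residues mod 5.
Start 24 is team 4; the teams hit are 1, 2, 3, 4, 5.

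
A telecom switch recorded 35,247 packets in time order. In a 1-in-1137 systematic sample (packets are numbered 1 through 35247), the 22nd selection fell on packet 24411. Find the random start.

k = 1137
r = 24411 − (22−1)×1137 = 24411 − 23877 = 534

534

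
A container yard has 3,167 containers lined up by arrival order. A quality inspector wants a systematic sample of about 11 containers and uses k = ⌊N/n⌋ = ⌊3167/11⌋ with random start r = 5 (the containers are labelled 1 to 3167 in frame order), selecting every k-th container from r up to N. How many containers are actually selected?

k = ⌊3167/11⌋ = 287
Achieved size = ⌊(3167 − 5)/287⌋ + 1 = ⌊3162/287⌋ + 1 = 11 + 1 = 12
(last selection: 5 + 11×287 = 3162 ≤ 3167; next would be 3449 > 3167)

12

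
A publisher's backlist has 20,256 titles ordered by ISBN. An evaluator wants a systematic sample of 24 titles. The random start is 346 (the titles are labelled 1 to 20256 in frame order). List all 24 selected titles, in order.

346, 1190, 2034, 2878, 3722, 4566, 5410, 6254, 7098, 7942, 8786, 9630, 10474, 11318, 12162, 13006, 13850, 14694, 15538, 16382, 17226, 18070, 18914, 19758

k = N/n = 20256/24 = 844
title 1: 346
title 2: 346 + 844 = 1190
title 3: 1190 + 844 = 2034
title 4: 2034 + 844 = 2878
title 5: 2878 + 844 = 3722
title 6: 3722 + 844 = 4566
title 7: 4566 + 844 = 5410
title 8: 5410 + 844 = 6254
title 9: 6254 + 844 = 7098
title 10: 7098 + 844 = 7942
title 11: 7942 + 844 = 8786
title 12: 8786 + 844 = 9630
title 13: 9630 + 844 = 10474
title 14: 10474 + 844 = 11318
title 15: 11318 + 844 = 12162
title 16: 12162 + 844 = 13006
title 17: 13006 + 844 = 13850
title 18: 13850 + 844 = 14694
title 19: 14694 + 844 = 15538
title 20: 15538 + 844 = 16382
title 21: 16382 + 844 = 17226
title 22: 17226 + 844 = 18070
title 23: 18070 + 844 = 18914
title 24: 18914 + 844 = 19758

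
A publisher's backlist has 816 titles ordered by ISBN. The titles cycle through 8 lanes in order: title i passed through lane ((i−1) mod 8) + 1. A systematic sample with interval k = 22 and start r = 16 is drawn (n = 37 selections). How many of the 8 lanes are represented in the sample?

Consecutive selections differ by k = 22, so their lane numbers differ by 22 mod 8 = 6.
gcd(22, 8) = 2, so the sample visits 8/2 = 4 distinct residues mod 8.
Start 16 is lane 8; the lanes hit are 2, 4, 6, 8.

4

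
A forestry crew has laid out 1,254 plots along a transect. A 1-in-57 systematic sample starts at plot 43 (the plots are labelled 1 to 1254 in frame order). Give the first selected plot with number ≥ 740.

k = 57
Steps past start: ⌈(740 − 43)/57⌉ = ⌈697/57⌉ = 13
Selected plot: 43 + 13×57 = 784

784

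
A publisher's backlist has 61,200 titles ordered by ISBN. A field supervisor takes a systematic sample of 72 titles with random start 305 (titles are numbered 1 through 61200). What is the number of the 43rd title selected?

k = 61200/72 = 850
43rd selection = r + (43−1)·k = 305 + 42×850 = 305 + 35700 = 36005

36005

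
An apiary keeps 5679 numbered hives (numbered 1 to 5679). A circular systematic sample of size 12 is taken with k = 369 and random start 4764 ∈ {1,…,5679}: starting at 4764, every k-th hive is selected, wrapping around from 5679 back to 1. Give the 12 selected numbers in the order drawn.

Selection 1: 4764
Selection 2: 4764 + 369 = 5133
Selection 3: 5133 + 369 = 5502
Selection 4: 5502 + 369 = 5871 → 5871 − 5679 = 192
Selection 5: 192 + 369 = 561
Selection 6: 561 + 369 = 930
Selection 7: 930 + 369 = 1299
Selection 8: 1299 + 369 = 1668
Selection 9: 1668 + 369 = 2037
Selection 10: 2037 + 369 = 2406
Selection 11: 2406 + 369 = 2775
Selection 12: 2775 + 369 = 3144

4764, 5133, 5502, 192, 561, 930, 1299, 1668, 2037, 2406, 2775, 3144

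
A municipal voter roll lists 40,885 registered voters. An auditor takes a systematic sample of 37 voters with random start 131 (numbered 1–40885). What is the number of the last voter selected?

k = 40885/37 = 1105
37th selection = r + (37−1)·k = 131 + 36×1105 = 131 + 39780 = 39911

39911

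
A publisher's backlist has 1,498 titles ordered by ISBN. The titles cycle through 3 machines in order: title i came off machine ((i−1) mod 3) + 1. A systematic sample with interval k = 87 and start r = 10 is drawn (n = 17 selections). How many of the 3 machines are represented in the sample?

Consecutive selections differ by k = 87, so their machine numbers differ by 87 mod 3 = 0.
gcd(87, 3) = 3, so the sample visits 3/3 = 1 distinct residues mod 3.
Start 10 is machine 1; the machines hit are 1.

1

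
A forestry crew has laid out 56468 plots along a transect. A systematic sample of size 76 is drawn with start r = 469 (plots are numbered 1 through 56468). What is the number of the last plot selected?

k = 56468/76 = 743
76th selection = r + (76−1)·k = 469 + 75×743 = 469 + 55725 = 56194

56194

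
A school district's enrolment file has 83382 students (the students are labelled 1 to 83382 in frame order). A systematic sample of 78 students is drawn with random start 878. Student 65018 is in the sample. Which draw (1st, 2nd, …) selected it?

k = 83382/78 = 1069
position = (65018 − 878)/1069 + 1 = 64140/1069 + 1 = 60 + 1 = 61

61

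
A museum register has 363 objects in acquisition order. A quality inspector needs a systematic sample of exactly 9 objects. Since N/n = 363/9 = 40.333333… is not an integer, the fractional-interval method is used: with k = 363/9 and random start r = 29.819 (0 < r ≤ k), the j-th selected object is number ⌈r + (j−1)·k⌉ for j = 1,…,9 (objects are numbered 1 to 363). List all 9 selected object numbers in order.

j=1: r + 0k = 29.819 → ⌈·⌉ = 30
j=2: r + 1k = 70.152333… → ⌈·⌉ = 71
j=3: r + 2k = 110.485666… → ⌈·⌉ = 111
j=4: r + 3k = 150.819 → ⌈·⌉ = 151
j=5: r + 4k = 191.152333… → ⌈·⌉ = 192
j=6: r + 5k = 231.485666… → ⌈·⌉ = 232
j=7: r + 6k = 271.819 → ⌈·⌉ = 272
j=8: r + 7k = 312.152333… → ⌈·⌉ = 313
j=9: r + 8k = 352.485666… → ⌈·⌉ = 353

30, 71, 111, 151, 192, 232, 272, 313, 353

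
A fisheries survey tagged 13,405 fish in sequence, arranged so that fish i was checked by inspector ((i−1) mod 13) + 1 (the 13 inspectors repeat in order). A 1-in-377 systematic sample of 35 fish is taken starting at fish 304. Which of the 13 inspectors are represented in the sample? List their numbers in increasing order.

Consecutive selections differ by k = 377, so their inspector numbers differ by 377 mod 13 = 0.
gcd(377, 13) = 13, so the sample visits 13/13 = 1 distinct residues mod 13.
Start 304 is inspector 5; the inspectors hit are 5.

5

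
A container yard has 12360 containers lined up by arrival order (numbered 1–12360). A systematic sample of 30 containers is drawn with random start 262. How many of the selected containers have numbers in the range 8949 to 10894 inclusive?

4

k = 12360/30 = 412
First selection ≥ 8949: 262 + ⌈(8949−262)/412⌉·412 = 262 + 22×412 = 9326
Last selection ≤ 10894: 262 + ⌊(10894−262)/412⌋·412 = 262 + 25×412 = 10562
Count = 25 − 22 + 1 = 4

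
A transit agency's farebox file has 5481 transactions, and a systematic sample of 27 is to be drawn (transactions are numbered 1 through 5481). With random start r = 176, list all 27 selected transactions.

k = N/n = 5481/27 = 203
transaction 1: 176
transaction 2: 176 + 203 = 379
transaction 3: 379 + 203 = 582
transaction 4: 582 + 203 = 785
transaction 5: 785 + 203 = 988
transaction 6: 988 + 203 = 1191
transaction 7: 1191 + 203 = 1394
transaction 8: 1394 + 203 = 1597
transaction 9: 1597 + 203 = 1800
transaction 10: 1800 + 203 = 2003
transaction 11: 2003 + 203 = 2206
transaction 12: 2206 + 203 = 2409
transaction 13: 2409 + 203 = 2612
transaction 14: 2612 + 203 = 2815
transaction 15: 2815 + 203 = 3018
transaction 16: 3018 + 203 = 3221
transaction 17: 3221 + 203 = 3424
transaction 18: 3424 + 203 = 3627
transaction 19: 3627 + 203 = 3830
transaction 20: 3830 + 203 = 4033
transaction 21: 4033 + 203 = 4236
transaction 22: 4236 + 203 = 4439
transaction 23: 4439 + 203 = 4642
transaction 24: 4642 + 203 = 4845
transaction 25: 4845 + 203 = 5048
transaction 26: 5048 + 203 = 5251
transaction 27: 5251 + 203 = 5454

176, 379, 582, 785, 988, 1191, 1394, 1597, 1800, 2003, 2206, 2409, 2612, 2815, 3018, 3221, 3424, 3627, 3830, 4033, 4236, 4439, 4642, 4845, 5048, 5251, 5454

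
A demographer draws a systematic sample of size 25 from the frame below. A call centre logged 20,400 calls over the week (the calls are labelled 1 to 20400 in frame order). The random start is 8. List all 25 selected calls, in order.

8, 824, 1640, 2456, 3272, 4088, 4904, 5720, 6536, 7352, 8168, 8984, 9800, 10616, 11432, 12248, 13064, 13880, 14696, 15512, 16328, 17144, 17960, 18776, 19592

k = N/n = 20400/25 = 816
call 1: 8
call 2: 8 + 816 = 824
call 3: 824 + 816 = 1640
call 4: 1640 + 816 = 2456
call 5: 2456 + 816 = 3272
call 6: 3272 + 816 = 4088
call 7: 4088 + 816 = 4904
call 8: 4904 + 816 = 5720
call 9: 5720 + 816 = 6536
call 10: 6536 + 816 = 7352
call 11: 7352 + 816 = 8168
call 12: 8168 + 816 = 8984
call 13: 8984 + 816 = 9800
call 14: 9800 + 816 = 10616
call 15: 10616 + 816 = 11432
call 16: 11432 + 816 = 12248
call 17: 12248 + 816 = 13064
call 18: 13064 + 816 = 13880
call 19: 13880 + 816 = 14696
call 20: 14696 + 816 = 15512
call 21: 15512 + 816 = 16328
call 22: 16328 + 816 = 17144
call 23: 17144 + 816 = 17960
call 24: 17960 + 816 = 18776
call 25: 18776 + 816 = 19592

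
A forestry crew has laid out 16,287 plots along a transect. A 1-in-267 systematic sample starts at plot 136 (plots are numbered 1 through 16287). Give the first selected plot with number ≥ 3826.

3874

k = 267
Steps past start: ⌈(3826 − 136)/267⌉ = ⌈3690/267⌉ = 14
Selected plot: 136 + 14×267 = 3874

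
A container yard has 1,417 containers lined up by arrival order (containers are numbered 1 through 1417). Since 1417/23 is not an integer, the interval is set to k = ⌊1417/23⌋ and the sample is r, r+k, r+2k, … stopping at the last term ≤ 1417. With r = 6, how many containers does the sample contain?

k = ⌊1417/23⌋ = 61
Achieved size = ⌊(1417 − 6)/61⌋ + 1 = ⌊1411/61⌋ + 1 = 23 + 1 = 24
(last selection: 6 + 23×61 = 1409 ≤ 1417; next would be 1470 > 1417)

24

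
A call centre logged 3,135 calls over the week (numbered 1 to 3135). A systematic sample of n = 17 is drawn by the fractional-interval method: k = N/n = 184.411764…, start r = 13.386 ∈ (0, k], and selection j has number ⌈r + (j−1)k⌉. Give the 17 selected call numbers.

j=1: r + 0k = 13.386 → ⌈·⌉ = 14
j=2: r + 1k = 197.797764… → ⌈·⌉ = 198
j=3: r + 2k = 382.209529… → ⌈·⌉ = 383
j=4: r + 3k = 566.621294… → ⌈·⌉ = 567
j=5: r + 4k = 751.033058… → ⌈·⌉ = 752
j=6: r + 5k = 935.444823… → ⌈·⌉ = 936
j=7: r + 6k = 1119.856588… → ⌈·⌉ = 1120
j=8: r + 7k = 1304.268352… → ⌈·⌉ = 1305
j=9: r + 8k = 1488.680117… → ⌈·⌉ = 1489
j=10: r + 9k = 1673.091882… → ⌈·⌉ = 1674
j=11: r + 10k = 1857.503647… → ⌈·⌉ = 1858
j=12: r + 11k = 2041.915411… → ⌈·⌉ = 2042
j=13: r + 12k = 2226.327176… → ⌈·⌉ = 2227
j=14: r + 13k = 2410.738941… → ⌈·⌉ = 2411
j=15: r + 14k = 2595.150705… → ⌈·⌉ = 2596
j=16: r + 15k = 2779.562470… → ⌈·⌉ = 2780
j=17: r + 16k = 2963.974235… → ⌈·⌉ = 2964

14, 198, 383, 567, 752, 936, 1120, 1305, 1489, 1674, 1858, 2042, 2227, 2411, 2596, 2780, 2964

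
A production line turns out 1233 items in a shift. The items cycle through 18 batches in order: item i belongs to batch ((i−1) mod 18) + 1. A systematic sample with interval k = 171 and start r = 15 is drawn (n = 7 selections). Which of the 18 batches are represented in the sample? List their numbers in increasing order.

Consecutive selections differ by k = 171, so their batch numbers differ by 171 mod 18 = 9.
gcd(171, 18) = 9, so the sample visits 18/9 = 2 distinct residues mod 18.
Start 15 is batch 15; the batches hit are 6, 15.

6, 15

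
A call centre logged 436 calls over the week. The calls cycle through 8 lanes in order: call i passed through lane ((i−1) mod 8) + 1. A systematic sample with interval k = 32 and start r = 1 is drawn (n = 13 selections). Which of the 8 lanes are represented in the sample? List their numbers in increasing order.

Consecutive selections differ by k = 32, so their lane numbers differ by 32 mod 8 = 0.
gcd(32, 8) = 8, so the sample visits 8/8 = 1 distinct residues mod 8.
Start 1 is lane 1; the lanes hit are 1.

1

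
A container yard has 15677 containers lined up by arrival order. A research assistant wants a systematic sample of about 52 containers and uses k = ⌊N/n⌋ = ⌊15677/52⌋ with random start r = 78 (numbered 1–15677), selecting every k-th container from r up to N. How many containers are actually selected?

k = ⌊15677/52⌋ = 301
Achieved size = ⌊(15677 − 78)/301⌋ + 1 = ⌊15599/301⌋ + 1 = 51 + 1 = 52
(last selection: 78 + 51×301 = 15429 ≤ 15677; next would be 15730 > 15677)

52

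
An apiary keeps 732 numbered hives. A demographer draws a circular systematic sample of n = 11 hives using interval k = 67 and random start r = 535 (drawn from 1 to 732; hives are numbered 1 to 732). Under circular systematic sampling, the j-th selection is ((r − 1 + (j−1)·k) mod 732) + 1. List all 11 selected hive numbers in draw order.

Selection 1: 535
Selection 2: 535 + 67 = 602
Selection 3: 602 + 67 = 669
Selection 4: 669 + 67 = 736 → 736 − 732 = 4
Selection 5: 4 + 67 = 71
Selection 6: 71 + 67 = 138
Selection 7: 138 + 67 = 205
Selection 8: 205 + 67 = 272
Selection 9: 272 + 67 = 339
Selection 10: 339 + 67 = 406
Selection 11: 406 + 67 = 473

535, 602, 669, 4, 71, 138, 205, 272, 339, 406, 473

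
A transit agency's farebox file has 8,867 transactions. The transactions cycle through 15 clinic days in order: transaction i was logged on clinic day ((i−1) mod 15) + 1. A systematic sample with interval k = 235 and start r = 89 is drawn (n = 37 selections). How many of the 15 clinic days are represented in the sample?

3

Consecutive selections differ by k = 235, so their clinic day numbers differ by 235 mod 15 = 10.
gcd(235, 15) = 5, so the sample visits 15/5 = 3 distinct residues mod 15.
Start 89 is clinic day 14; the clinic days hit are 4, 9, 14.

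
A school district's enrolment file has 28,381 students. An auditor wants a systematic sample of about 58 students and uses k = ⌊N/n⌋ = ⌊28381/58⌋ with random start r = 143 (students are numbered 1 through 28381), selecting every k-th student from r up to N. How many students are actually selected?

58

k = ⌊28381/58⌋ = 489
Achieved size = ⌊(28381 − 143)/489⌋ + 1 = ⌊28238/489⌋ + 1 = 57 + 1 = 58
(last selection: 143 + 57×489 = 28016 ≤ 28381; next would be 28505 > 28381)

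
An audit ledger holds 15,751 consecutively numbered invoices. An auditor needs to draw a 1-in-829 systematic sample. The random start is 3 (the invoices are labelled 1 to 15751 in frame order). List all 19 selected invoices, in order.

invoice 1: 3
invoice 2: 3 + 829 = 832
invoice 3: 832 + 829 = 1661
invoice 4: 1661 + 829 = 2490
invoice 5: 2490 + 829 = 3319
invoice 6: 3319 + 829 = 4148
invoice 7: 4148 + 829 = 4977
invoice 8: 4977 + 829 = 5806
invoice 9: 5806 + 829 = 6635
invoice 10: 6635 + 829 = 7464
invoice 11: 7464 + 829 = 8293
invoice 12: 8293 + 829 = 9122
invoice 13: 9122 + 829 = 9951
invoice 14: 9951 + 829 = 10780
invoice 15: 10780 + 829 = 11609
invoice 16: 11609 + 829 = 12438
invoice 17: 12438 + 829 = 13267
invoice 18: 13267 + 829 = 14096
invoice 19: 14096 + 829 = 14925

3, 832, 1661, 2490, 3319, 4148, 4977, 5806, 6635, 7464, 8293, 9122, 9951, 10780, 11609, 12438, 13267, 14096, 14925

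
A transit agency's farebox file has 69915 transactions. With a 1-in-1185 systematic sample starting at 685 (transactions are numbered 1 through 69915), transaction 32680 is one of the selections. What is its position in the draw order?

k = 1185
position = (32680 − 685)/1185 + 1 = 31995/1185 + 1 = 27 + 1 = 28

28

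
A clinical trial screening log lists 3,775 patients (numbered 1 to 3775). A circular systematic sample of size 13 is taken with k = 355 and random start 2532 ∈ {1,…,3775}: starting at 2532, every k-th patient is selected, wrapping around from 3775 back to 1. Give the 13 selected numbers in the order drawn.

2532, 2887, 3242, 3597, 177, 532, 887, 1242, 1597, 1952, 2307, 2662, 3017

Selection 1: 2532
Selection 2: 2532 + 355 = 2887
Selection 3: 2887 + 355 = 3242
Selection 4: 3242 + 355 = 3597
Selection 5: 3597 + 355 = 3952 → 3952 − 3775 = 177
Selection 6: 177 + 355 = 532
Selection 7: 532 + 355 = 887
Selection 8: 887 + 355 = 1242
Selection 9: 1242 + 355 = 1597
Selection 10: 1597 + 355 = 1952
Selection 11: 1952 + 355 = 2307
Selection 12: 2307 + 355 = 2662
Selection 13: 2662 + 355 = 3017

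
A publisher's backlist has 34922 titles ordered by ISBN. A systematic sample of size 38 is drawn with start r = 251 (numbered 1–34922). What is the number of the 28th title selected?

25064

k = 34922/38 = 919
28th selection = r + (28−1)·k = 251 + 27×919 = 251 + 24813 = 25064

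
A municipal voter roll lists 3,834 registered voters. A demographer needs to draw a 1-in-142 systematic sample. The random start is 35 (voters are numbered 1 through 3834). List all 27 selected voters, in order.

voter 1: 35
voter 2: 35 + 142 = 177
voter 3: 177 + 142 = 319
voter 4: 319 + 142 = 461
voter 5: 461 + 142 = 603
voter 6: 603 + 142 = 745
voter 7: 745 + 142 = 887
voter 8: 887 + 142 = 1029
voter 9: 1029 + 142 = 1171
voter 10: 1171 + 142 = 1313
voter 11: 1313 + 142 = 1455
voter 12: 1455 + 142 = 1597
voter 13: 1597 + 142 = 1739
voter 14: 1739 + 142 = 1881
voter 15: 1881 + 142 = 2023
voter 16: 2023 + 142 = 2165
voter 17: 2165 + 142 = 2307
voter 18: 2307 + 142 = 2449
voter 19: 2449 + 142 = 2591
voter 20: 2591 + 142 = 2733
voter 21: 2733 + 142 = 2875
voter 22: 2875 + 142 = 3017
voter 23: 3017 + 142 = 3159
voter 24: 3159 + 142 = 3301
voter 25: 3301 + 142 = 3443
voter 26: 3443 + 142 = 3585
voter 27: 3585 + 142 = 3727

35, 177, 319, 461, 603, 745, 887, 1029, 1171, 1313, 1455, 1597, 1739, 1881, 2023, 2165, 2307, 2449, 2591, 2733, 2875, 3017, 3159, 3301, 3443, 3585, 3727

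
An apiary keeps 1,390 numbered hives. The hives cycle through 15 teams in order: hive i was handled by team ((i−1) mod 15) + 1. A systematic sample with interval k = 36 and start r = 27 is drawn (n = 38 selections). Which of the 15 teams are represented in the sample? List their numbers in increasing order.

Consecutive selections differ by k = 36, so their team numbers differ by 36 mod 15 = 6.
gcd(36, 15) = 3, so the sample visits 15/3 = 5 distinct residues mod 15.
Start 27 is team 12; the teams hit are 3, 6, 9, 12, 15.

3, 6, 9, 12, 15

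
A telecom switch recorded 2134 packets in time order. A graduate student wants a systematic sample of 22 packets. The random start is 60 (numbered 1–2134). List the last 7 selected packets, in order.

k = N/n = 2134/22 = 97
16th selection = 60 + 15×97 = 1515
17th: 1515 + 97 = 1612
18th: 1612 + 97 = 1709
19th: 1709 + 97 = 1806
20th: 1806 + 97 = 1903
21st: 1903 + 97 = 2000
22nd: 2000 + 97 = 2097

1515, 1612, 1709, 1806, 1903, 2000, 2097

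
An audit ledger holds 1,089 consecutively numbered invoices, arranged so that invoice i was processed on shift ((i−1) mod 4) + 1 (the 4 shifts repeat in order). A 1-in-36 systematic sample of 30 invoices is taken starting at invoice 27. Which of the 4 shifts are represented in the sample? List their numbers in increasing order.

Consecutive selections differ by k = 36, so their shift numbers differ by 36 mod 4 = 0.
gcd(36, 4) = 4, so the sample visits 4/4 = 1 distinct residues mod 4.
Start 27 is shift 3; the shifts hit are 3.

3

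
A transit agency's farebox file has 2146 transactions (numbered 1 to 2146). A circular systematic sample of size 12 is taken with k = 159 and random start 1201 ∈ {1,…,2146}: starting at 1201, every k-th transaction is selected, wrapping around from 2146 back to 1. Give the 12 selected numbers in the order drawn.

Selection 1: 1201
Selection 2: 1201 + 159 = 1360
Selection 3: 1360 + 159 = 1519
Selection 4: 1519 + 159 = 1678
Selection 5: 1678 + 159 = 1837
Selection 6: 1837 + 159 = 1996
Selection 7: 1996 + 159 = 2155 → 2155 − 2146 = 9
Selection 8: 9 + 159 = 168
Selection 9: 168 + 159 = 327
Selection 10: 327 + 159 = 486
Selection 11: 486 + 159 = 645
Selection 12: 645 + 159 = 804

1201, 1360, 1519, 1678, 1837, 1996, 9, 168, 327, 486, 645, 804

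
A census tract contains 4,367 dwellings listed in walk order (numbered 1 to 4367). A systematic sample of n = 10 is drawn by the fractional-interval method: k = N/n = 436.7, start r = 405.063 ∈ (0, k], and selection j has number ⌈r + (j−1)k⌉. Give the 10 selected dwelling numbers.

j=1: r + 0k = 405.063 → ⌈·⌉ = 406
j=2: r + 1k = 841.763 → ⌈·⌉ = 842
j=3: r + 2k = 1278.463 → ⌈·⌉ = 1279
j=4: r + 3k = 1715.163 → ⌈·⌉ = 1716
j=5: r + 4k = 2151.863 → ⌈·⌉ = 2152
j=6: r + 5k = 2588.563 → ⌈·⌉ = 2589
j=7: r + 6k = 3025.263 → ⌈·⌉ = 3026
j=8: r + 7k = 3461.963 → ⌈·⌉ = 3462
j=9: r + 8k = 3898.663 → ⌈·⌉ = 3899
j=10: r + 9k = 4335.363 → ⌈·⌉ = 4336

406, 842, 1279, 1716, 2152, 2589, 3026, 3462, 3899, 4336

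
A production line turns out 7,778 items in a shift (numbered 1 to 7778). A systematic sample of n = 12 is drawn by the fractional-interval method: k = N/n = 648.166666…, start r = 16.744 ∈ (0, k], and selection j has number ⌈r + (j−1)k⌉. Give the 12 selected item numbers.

j=1: r + 0k = 16.744 → ⌈·⌉ = 17
j=2: r + 1k = 664.910666… → ⌈·⌉ = 665
j=3: r + 2k = 1313.077333… → ⌈·⌉ = 1314
j=4: r + 3k = 1961.244 → ⌈·⌉ = 1962
j=5: r + 4k = 2609.410666… → ⌈·⌉ = 2610
j=6: r + 5k = 3257.577333… → ⌈·⌉ = 3258
j=7: r + 6k = 3905.744 → ⌈·⌉ = 3906
j=8: r + 7k = 4553.910666… → ⌈·⌉ = 4554
j=9: r + 8k = 5202.077333… → ⌈·⌉ = 5203
j=10: r + 9k = 5850.244 → ⌈·⌉ = 5851
j=11: r + 10k = 6498.410666… → ⌈·⌉ = 6499
j=12: r + 11k = 7146.577333… → ⌈·⌉ = 7147

17, 665, 1314, 1962, 2610, 3258, 3906, 4554, 5203, 5851, 6499, 7147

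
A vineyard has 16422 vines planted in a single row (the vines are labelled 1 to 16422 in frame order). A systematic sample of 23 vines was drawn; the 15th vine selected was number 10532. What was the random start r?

k = 16422/23 = 714
r = 10532 − (15−1)×714 = 10532 − 9996 = 536

536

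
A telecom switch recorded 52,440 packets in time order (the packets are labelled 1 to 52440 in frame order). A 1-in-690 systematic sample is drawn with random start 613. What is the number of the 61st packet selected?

42013

k = 690
61st selection = r + (61−1)·k = 613 + 60×690 = 613 + 41400 = 42013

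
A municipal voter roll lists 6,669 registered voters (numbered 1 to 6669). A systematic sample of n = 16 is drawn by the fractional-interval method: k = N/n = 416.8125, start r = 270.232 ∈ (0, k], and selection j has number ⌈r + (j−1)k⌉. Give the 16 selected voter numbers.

j=1: r + 0k = 270.232 → ⌈·⌉ = 271
j=2: r + 1k = 687.0445 → ⌈·⌉ = 688
j=3: r + 2k = 1103.857 → ⌈·⌉ = 1104
j=4: r + 3k = 1520.6695 → ⌈·⌉ = 1521
j=5: r + 4k = 1937.482 → ⌈·⌉ = 1938
j=6: r + 5k = 2354.2945 → ⌈·⌉ = 2355
j=7: r + 6k = 2771.107 → ⌈·⌉ = 2772
j=8: r + 7k = 3187.9195 → ⌈·⌉ = 3188
j=9: r + 8k = 3604.732 → ⌈·⌉ = 3605
j=10: r + 9k = 4021.5445 → ⌈·⌉ = 4022
j=11: r + 10k = 4438.357 → ⌈·⌉ = 4439
j=12: r + 11k = 4855.1695 → ⌈·⌉ = 4856
j=13: r + 12k = 5271.982 → ⌈·⌉ = 5272
j=14: r + 13k = 5688.7945 → ⌈·⌉ = 5689
j=15: r + 14k = 6105.607 → ⌈·⌉ = 6106
j=16: r + 15k = 6522.4195 → ⌈·⌉ = 6523

271, 688, 1104, 1521, 1938, 2355, 2772, 3188, 3605, 4022, 4439, 4856, 5272, 5689, 6106, 6523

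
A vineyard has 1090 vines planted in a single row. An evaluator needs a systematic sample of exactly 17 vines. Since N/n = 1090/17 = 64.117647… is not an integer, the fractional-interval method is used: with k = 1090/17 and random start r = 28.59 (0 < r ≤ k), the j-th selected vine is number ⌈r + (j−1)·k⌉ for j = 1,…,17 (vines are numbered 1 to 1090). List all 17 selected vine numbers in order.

j=1: r + 0k = 28.59 → ⌈·⌉ = 29
j=2: r + 1k = 92.707647… → ⌈·⌉ = 93
j=3: r + 2k = 156.825294… → ⌈·⌉ = 157
j=4: r + 3k = 220.942941… → ⌈·⌉ = 221
j=5: r + 4k = 285.060588… → ⌈·⌉ = 286
j=6: r + 5k = 349.178235… → ⌈·⌉ = 350
j=7: r + 6k = 413.295882… → ⌈·⌉ = 414
j=8: r + 7k = 477.413529… → ⌈·⌉ = 478
j=9: r + 8k = 541.531176… → ⌈·⌉ = 542
j=10: r + 9k = 605.648823… → ⌈·⌉ = 606
j=11: r + 10k = 669.766470… → ⌈·⌉ = 670
j=12: r + 11k = 733.884117… → ⌈·⌉ = 734
j=13: r + 12k = 798.001764… → ⌈·⌉ = 799
j=14: r + 13k = 862.119411… → ⌈·⌉ = 863
j=15: r + 14k = 926.237058… → ⌈·⌉ = 927
j=16: r + 15k = 990.354705… → ⌈·⌉ = 991
j=17: r + 16k = 1054.472352… → ⌈·⌉ = 1055

29, 93, 157, 221, 286, 350, 414, 478, 542, 606, 670, 734, 799, 863, 927, 991, 1055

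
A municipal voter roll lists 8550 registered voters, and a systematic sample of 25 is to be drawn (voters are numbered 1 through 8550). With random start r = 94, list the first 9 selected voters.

94, 436, 778, 1120, 1462, 1804, 2146, 2488, 2830

k = N/n = 8550/25 = 342
voter 1: 94
voter 2: 94 + 342 = 436
voter 3: 436 + 342 = 778
voter 4: 778 + 342 = 1120
voter 5: 1120 + 342 = 1462
voter 6: 1462 + 342 = 1804
voter 7: 1804 + 342 = 2146
voter 8: 2146 + 342 = 2488
voter 9: 2488 + 342 = 2830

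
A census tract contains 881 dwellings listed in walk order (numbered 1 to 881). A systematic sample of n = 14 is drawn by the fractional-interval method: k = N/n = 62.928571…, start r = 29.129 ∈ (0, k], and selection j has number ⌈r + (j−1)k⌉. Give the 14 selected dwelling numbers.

j=1: r + 0k = 29.129 → ⌈·⌉ = 30
j=2: r + 1k = 92.057571… → ⌈·⌉ = 93
j=3: r + 2k = 154.986142… → ⌈·⌉ = 155
j=4: r + 3k = 217.914714… → ⌈·⌉ = 218
j=5: r + 4k = 280.843285… → ⌈·⌉ = 281
j=6: r + 5k = 343.771857… → ⌈·⌉ = 344
j=7: r + 6k = 406.700428… → ⌈·⌉ = 407
j=8: r + 7k = 469.629 → ⌈·⌉ = 470
j=9: r + 8k = 532.557571… → ⌈·⌉ = 533
j=10: r + 9k = 595.486142… → ⌈·⌉ = 596
j=11: r + 10k = 658.414714… → ⌈·⌉ = 659
j=12: r + 11k = 721.343285… → ⌈·⌉ = 722
j=13: r + 12k = 784.271857… → ⌈·⌉ = 785
j=14: r + 13k = 847.200428… → ⌈·⌉ = 848

30, 93, 155, 218, 281, 344, 407, 470, 533, 596, 659, 722, 785, 848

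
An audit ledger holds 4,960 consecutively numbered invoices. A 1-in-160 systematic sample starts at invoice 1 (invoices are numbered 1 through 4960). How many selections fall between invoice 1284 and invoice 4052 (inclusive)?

17

k = 160
First selection ≥ 1284: 1 + ⌈(1284−1)/160⌉·160 = 1 + 9×160 = 1441
Last selection ≤ 4052: 1 + ⌊(4052−1)/160⌋·160 = 1 + 25×160 = 4001
Count = 25 − 9 + 1 = 17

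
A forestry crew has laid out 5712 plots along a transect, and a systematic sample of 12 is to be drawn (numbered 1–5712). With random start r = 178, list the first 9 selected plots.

k = N/n = 5712/12 = 476
plot 1: 178
plot 2: 178 + 476 = 654
plot 3: 654 + 476 = 1130
plot 4: 1130 + 476 = 1606
plot 5: 1606 + 476 = 2082
plot 6: 2082 + 476 = 2558
plot 7: 2558 + 476 = 3034
plot 8: 3034 + 476 = 3510
plot 9: 3510 + 476 = 3986

178, 654, 1130, 1606, 2082, 2558, 3034, 3510, 3986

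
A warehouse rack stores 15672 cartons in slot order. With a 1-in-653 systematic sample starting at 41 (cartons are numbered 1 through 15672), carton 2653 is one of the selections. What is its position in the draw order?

5

k = 653
position = (2653 − 41)/653 + 1 = 2612/653 + 1 = 4 + 1 = 5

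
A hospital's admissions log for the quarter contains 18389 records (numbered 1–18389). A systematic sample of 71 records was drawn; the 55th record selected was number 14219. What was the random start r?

233

k = 18389/71 = 259
r = 14219 − (55−1)×259 = 14219 − 13986 = 233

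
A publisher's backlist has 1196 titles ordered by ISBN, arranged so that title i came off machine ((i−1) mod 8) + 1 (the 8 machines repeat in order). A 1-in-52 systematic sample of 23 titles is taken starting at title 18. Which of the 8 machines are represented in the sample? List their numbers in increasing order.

2, 6

Consecutive selections differ by k = 52, so their machine numbers differ by 52 mod 8 = 4.
gcd(52, 8) = 4, so the sample visits 8/4 = 2 distinct residues mod 8.
Start 18 is machine 2; the machines hit are 2, 6.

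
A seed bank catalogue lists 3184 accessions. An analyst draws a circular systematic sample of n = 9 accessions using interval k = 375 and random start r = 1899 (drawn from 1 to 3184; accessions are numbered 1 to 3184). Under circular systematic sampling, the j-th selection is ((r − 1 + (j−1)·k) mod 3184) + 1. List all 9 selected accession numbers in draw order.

1899, 2274, 2649, 3024, 215, 590, 965, 1340, 1715

Selection 1: 1899
Selection 2: 1899 + 375 = 2274
Selection 3: 2274 + 375 = 2649
Selection 4: 2649 + 375 = 3024
Selection 5: 3024 + 375 = 3399 → 3399 − 3184 = 215
Selection 6: 215 + 375 = 590
Selection 7: 590 + 375 = 965
Selection 8: 965 + 375 = 1340
Selection 9: 1340 + 375 = 1715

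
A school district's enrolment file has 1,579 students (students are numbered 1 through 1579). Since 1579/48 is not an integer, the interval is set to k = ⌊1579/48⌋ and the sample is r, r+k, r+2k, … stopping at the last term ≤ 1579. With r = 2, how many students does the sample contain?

50

k = ⌊1579/48⌋ = 32
Achieved size = ⌊(1579 − 2)/32⌋ + 1 = ⌊1577/32⌋ + 1 = 49 + 1 = 50
(last selection: 2 + 49×32 = 1570 ≤ 1579; next would be 1602 > 1579)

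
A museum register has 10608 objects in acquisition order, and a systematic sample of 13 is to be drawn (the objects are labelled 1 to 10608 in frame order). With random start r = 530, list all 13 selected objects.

530, 1346, 2162, 2978, 3794, 4610, 5426, 6242, 7058, 7874, 8690, 9506, 10322

k = N/n = 10608/13 = 816
object 1: 530
object 2: 530 + 816 = 1346
object 3: 1346 + 816 = 2162
object 4: 2162 + 816 = 2978
object 5: 2978 + 816 = 3794
object 6: 3794 + 816 = 4610
object 7: 4610 + 816 = 5426
object 8: 5426 + 816 = 6242
object 9: 6242 + 816 = 7058
object 10: 7058 + 816 = 7874
object 11: 7874 + 816 = 8690
object 12: 8690 + 816 = 9506
object 13: 9506 + 816 = 10322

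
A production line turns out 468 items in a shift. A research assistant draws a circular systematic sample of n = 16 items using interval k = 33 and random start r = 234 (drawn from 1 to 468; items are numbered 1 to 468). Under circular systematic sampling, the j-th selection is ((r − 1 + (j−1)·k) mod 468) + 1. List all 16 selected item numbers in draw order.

Selection 1: 234
Selection 2: 234 + 33 = 267
Selection 3: 267 + 33 = 300
Selection 4: 300 + 33 = 333
Selection 5: 333 + 33 = 366
Selection 6: 366 + 33 = 399
Selection 7: 399 + 33 = 432
Selection 8: 432 + 33 = 465
Selection 9: 465 + 33 = 498 → 498 − 468 = 30
Selection 10: 30 + 33 = 63
Selection 11: 63 + 33 = 96
Selection 12: 96 + 33 = 129
Selection 13: 129 + 33 = 162
Selection 14: 162 + 33 = 195
Selection 15: 195 + 33 = 228
Selection 16: 228 + 33 = 261

234, 267, 300, 333, 366, 399, 432, 465, 30, 63, 96, 129, 162, 195, 228, 261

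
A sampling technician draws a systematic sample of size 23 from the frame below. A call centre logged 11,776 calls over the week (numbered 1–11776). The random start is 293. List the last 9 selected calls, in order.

7461, 7973, 8485, 8997, 9509, 10021, 10533, 11045, 11557

k = N/n = 11776/23 = 512
15th selection = 293 + 14×512 = 7461
16th: 7461 + 512 = 7973
17th: 7973 + 512 = 8485
18th: 8485 + 512 = 8997
19th: 8997 + 512 = 9509
20th: 9509 + 512 = 10021
21st: 10021 + 512 = 10533
22nd: 10533 + 512 = 11045
23rd: 11045 + 512 = 11557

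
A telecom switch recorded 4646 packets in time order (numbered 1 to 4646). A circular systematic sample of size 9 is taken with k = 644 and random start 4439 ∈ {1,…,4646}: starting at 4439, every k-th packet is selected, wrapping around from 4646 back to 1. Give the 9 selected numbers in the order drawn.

4439, 437, 1081, 1725, 2369, 3013, 3657, 4301, 299

Selection 1: 4439
Selection 2: 4439 + 644 = 5083 → 5083 − 4646 = 437
Selection 3: 437 + 644 = 1081
Selection 4: 1081 + 644 = 1725
Selection 5: 1725 + 644 = 2369
Selection 6: 2369 + 644 = 3013
Selection 7: 3013 + 644 = 3657
Selection 8: 3657 + 644 = 4301
Selection 9: 4301 + 644 = 4945 → 4945 − 4646 = 299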